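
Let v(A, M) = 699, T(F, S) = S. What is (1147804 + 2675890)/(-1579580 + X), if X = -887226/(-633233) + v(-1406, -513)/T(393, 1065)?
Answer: -122793953437030/50726501735883 ≈ -2.4207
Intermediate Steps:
X = 462508519/224797715 (X = -887226/(-633233) + 699/1065 = -887226*(-1/633233) + 699*(1/1065) = 887226/633233 + 233/355 = 462508519/224797715 ≈ 2.0574)
(1147804 + 2675890)/(-1579580 + X) = (1147804 + 2675890)/(-1579580 + 462508519/224797715) = 3823694/(-355085512151181/224797715) = 3823694*(-224797715/355085512151181) = -122793953437030/50726501735883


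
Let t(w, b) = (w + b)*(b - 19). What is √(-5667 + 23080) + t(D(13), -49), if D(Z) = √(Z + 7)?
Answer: 3332 + √17413 - 136*√5 ≈ 3159.9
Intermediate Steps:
D(Z) = √(7 + Z)
t(w, b) = (-19 + b)*(b + w) (t(w, b) = (b + w)*(-19 + b) = (-19 + b)*(b + w))
√(-5667 + 23080) + t(D(13), -49) = √(-5667 + 23080) + ((-49)² - 19*(-49) - 19*√(7 + 13) - 49*√(7 + 13)) = √17413 + (2401 + 931 - 38*√5 - 98*√5) = √17413 + (3332 - 136*√5) = 3332 + √17413 - 136*√5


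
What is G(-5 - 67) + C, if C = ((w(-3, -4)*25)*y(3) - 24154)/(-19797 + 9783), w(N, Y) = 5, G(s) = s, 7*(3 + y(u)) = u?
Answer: -2437864/35049 ≈ -69.556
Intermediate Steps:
y(u) = -3 + u/7
C = 85664/35049 (C = ((5*25)*(-3 + (⅐)*3) - 24154)/(-19797 + 9783) = (125*(-3 + 3/7) - 24154)/(-10014) = (125*(-18/7) - 24154)*(-1/10014) = (-2250/7 - 24154)*(-1/10014) = -171328/7*(-1/10014) = 85664/35049 ≈ 2.4441)
G(-5 - 67) + C = (-5 - 67) + 85664/35049 = -72 + 85664/35049 = -2437864/35049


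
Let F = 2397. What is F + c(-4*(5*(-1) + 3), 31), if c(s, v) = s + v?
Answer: 2436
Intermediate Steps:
F + c(-4*(5*(-1) + 3), 31) = 2397 + (-4*(5*(-1) + 3) + 31) = 2397 + (-4*(-5 + 3) + 31) = 2397 + (-4*(-2) + 31) = 2397 + (8 + 31) = 2397 + 39 = 2436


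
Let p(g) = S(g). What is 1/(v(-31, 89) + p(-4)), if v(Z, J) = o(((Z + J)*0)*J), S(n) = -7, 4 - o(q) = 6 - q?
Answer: -⅑ ≈ -0.11111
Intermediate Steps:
o(q) = -2 + q (o(q) = 4 - (6 - q) = 4 + (-6 + q) = -2 + q)
v(Z, J) = -2 (v(Z, J) = -2 + ((Z + J)*0)*J = -2 + ((J + Z)*0)*J = -2 + 0*J = -2 + 0 = -2)
p(g) = -7
1/(v(-31, 89) + p(-4)) = 1/(-2 - 7) = 1/(-9) = -⅑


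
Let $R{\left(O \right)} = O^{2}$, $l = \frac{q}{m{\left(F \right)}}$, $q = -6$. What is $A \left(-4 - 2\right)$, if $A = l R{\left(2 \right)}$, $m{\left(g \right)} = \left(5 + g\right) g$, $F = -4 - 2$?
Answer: $24$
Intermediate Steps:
$F = -6$ ($F = -4 - 2 = -6$)
$m{\left(g \right)} = g \left(5 + g\right)$
$l = -1$ ($l = - \frac{6}{\left(-6\right) \left(5 - 6\right)} = - \frac{6}{\left(-6\right) \left(-1\right)} = - \frac{6}{6} = \left(-6\right) \frac{1}{6} = -1$)
$A = -4$ ($A = - 2^{2} = \left(-1\right) 4 = -4$)
$A \left(-4 - 2\right) = - 4 \left(-4 - 2\right) = \left(-4\right) \left(-6\right) = 24$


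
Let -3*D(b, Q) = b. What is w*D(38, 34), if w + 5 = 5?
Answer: 0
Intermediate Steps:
w = 0 (w = -5 + 5 = 0)
D(b, Q) = -b/3
w*D(38, 34) = 0*(-⅓*38) = 0*(-38/3) = 0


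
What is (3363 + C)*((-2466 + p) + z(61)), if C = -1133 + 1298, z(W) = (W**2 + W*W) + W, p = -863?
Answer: 14725872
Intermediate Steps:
z(W) = W + 2*W**2 (z(W) = (W**2 + W**2) + W = 2*W**2 + W = W + 2*W**2)
C = 165
(3363 + C)*((-2466 + p) + z(61)) = (3363 + 165)*((-2466 - 863) + 61*(1 + 2*61)) = 3528*(-3329 + 61*(1 + 122)) = 3528*(-3329 + 61*123) = 3528*(-3329 + 7503) = 3528*4174 = 14725872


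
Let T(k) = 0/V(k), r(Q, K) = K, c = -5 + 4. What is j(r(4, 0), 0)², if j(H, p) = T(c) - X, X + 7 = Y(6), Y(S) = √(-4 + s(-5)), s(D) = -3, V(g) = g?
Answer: (7 - I*√7)² ≈ 42.0 - 37.041*I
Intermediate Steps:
c = -1
Y(S) = I*√7 (Y(S) = √(-4 - 3) = √(-7) = I*√7)
T(k) = 0 (T(k) = 0/k = 0)
X = -7 + I*√7 ≈ -7.0 + 2.6458*I
j(H, p) = 7 - I*√7 (j(H, p) = 0 - (-7 + I*√7) = 0 + (7 - I*√7) = 7 - I*√7)
j(r(4, 0), 0)² = (7 - I*√7)²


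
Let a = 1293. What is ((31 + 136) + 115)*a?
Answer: 364626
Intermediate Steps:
((31 + 136) + 115)*a = ((31 + 136) + 115)*1293 = (167 + 115)*1293 = 282*1293 = 364626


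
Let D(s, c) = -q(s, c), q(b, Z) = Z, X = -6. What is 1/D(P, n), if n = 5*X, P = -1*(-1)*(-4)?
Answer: 1/30 ≈ 0.033333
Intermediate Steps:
P = -4 (P = 1*(-4) = -4)
n = -30 (n = 5*(-6) = -30)
D(s, c) = -c
1/D(P, n) = 1/(-1*(-30)) = 1/30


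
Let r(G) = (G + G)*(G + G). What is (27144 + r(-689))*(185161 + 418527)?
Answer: 1162719991264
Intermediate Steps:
r(G) = 4*G² (r(G) = (2*G)*(2*G) = 4*G²)
(27144 + r(-689))*(185161 + 418527) = (27144 + 4*(-689)²)*(185161 + 418527) = (27144 + 4*474721)*603688 = (27144 + 1898884)*603688 = 1926028*603688 = 1162719991264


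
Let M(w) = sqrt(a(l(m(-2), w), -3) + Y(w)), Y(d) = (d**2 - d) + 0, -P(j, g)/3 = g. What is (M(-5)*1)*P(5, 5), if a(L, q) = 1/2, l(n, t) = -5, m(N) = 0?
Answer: -15*sqrt(122)/2 ≈ -82.840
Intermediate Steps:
P(j, g) = -3*g
a(L, q) = 1/2
Y(d) = d**2 - d
M(w) = sqrt(1/2 + w*(-1 + w))
(M(-5)*1)*P(5, 5) = ((sqrt(2)*sqrt(1 + 2*(-5)*(-1 - 5))/2)*1)*(-3*5) = ((sqrt(2)*sqrt(1 + 2*(-5)*(-6))/2)*1)*(-15) = ((sqrt(2)*sqrt(1 + 60)/2)*1)*(-15) = ((sqrt(2)*sqrt(61)/2)*1)*(-15) = ((sqrt(122)/2)*1)*(-15) = (sqrt(122)/2)*(-15) = -15*sqrt(122)/2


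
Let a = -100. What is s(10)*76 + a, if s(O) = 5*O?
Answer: 3700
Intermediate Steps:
s(10)*76 + a = (5*10)*76 - 100 = 50*76 - 100 = 3800 - 100 = 3700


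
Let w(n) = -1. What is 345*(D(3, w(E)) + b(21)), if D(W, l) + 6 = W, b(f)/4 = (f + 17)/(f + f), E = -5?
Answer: 1495/7 ≈ 213.57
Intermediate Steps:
b(f) = 2*(17 + f)/f (b(f) = 4*((f + 17)/(f + f)) = 4*((17 + f)/((2*f))) = 4*((17 + f)*(1/(2*f))) = 4*((17 + f)/(2*f)) = 2*(17 + f)/f)
D(W, l) = -6 + W
345*(D(3, w(E)) + b(21)) = 345*((-6 + 3) + (2 + 34/21)) = 345*(-3 + (2 + 34*(1/21))) = 345*(-3 + (2 + 34/21)) = 345*(-3 + 76/21) = 345*(13/21) = 1495/7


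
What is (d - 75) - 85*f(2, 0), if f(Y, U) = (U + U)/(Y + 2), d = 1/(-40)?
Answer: -3001/40 ≈ -75.025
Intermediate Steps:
d = -1/40 ≈ -0.025000
f(Y, U) = 2*U/(2 + Y) (f(Y, U) = (2*U)/(2 + Y) = 2*U/(2 + Y))
(d - 75) - 85*f(2, 0) = (-1/40 - 75) - 170*0/(2 + 2) = -3001/40 - 170*0/4 = -3001/40 - 85*0 = -3001/40 + 0 = -3001/40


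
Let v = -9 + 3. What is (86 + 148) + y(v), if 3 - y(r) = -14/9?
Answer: 2147/9 ≈ 238.56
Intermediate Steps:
v = -6
y(r) = 41/9 (y(r) = 3 - (-14)/9 = 3 - 1*(-14/9) = 3 + 14/9 = 41/9)
(86 + 148) + y(v) = (86 + 148) + 41/9 = 234 + 41/9 = 2147/9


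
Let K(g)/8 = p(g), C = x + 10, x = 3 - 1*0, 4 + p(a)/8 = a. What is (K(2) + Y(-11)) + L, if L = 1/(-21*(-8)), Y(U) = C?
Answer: -19319/168 ≈ -114.99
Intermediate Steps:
p(a) = -32 + 8*a
x = 3 (x = 3 + 0 = 3)
C = 13 (C = 3 + 10 = 13)
Y(U) = 13
L = 1/168 ≈ 0.0059524
K(g) = -256 + 64*g (K(g) = 8*(-32 + 8*g) = -256 + 64*g)
(K(2) + Y(-11)) + L = ((-256 + 64*2) + 13) + 1/168 = ((-256 + 128) + 13) + 1/168 = (-128 + 13) + 1/168 = -115 + 1/168 = -19319/168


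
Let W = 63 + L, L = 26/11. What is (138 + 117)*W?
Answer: 183345/11 ≈ 16668.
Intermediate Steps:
L = 26/11 (L = 26*(1/11) = 26/11 ≈ 2.3636)
W = 719/11 (W = 63 + 26/11 = 719/11 ≈ 65.364)
(138 + 117)*W = (138 + 117)*(719/11) = 255*(719/11) = 183345/11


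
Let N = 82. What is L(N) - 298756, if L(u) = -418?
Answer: -299174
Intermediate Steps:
L(N) - 298756 = -418 - 298756 = -299174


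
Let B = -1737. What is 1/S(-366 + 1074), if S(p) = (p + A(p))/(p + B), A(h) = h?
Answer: -343/472 ≈ -0.72670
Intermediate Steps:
S(p) = 2*p/(-1737 + p) (S(p) = (p + p)/(p - 1737) = (2*p)/(-1737 + p) = 2*p/(-1737 + p))
1/S(-366 + 1074) = 1/(2*(-366 + 1074)/(-1737 + (-366 + 1074))) = 1/(2*708/(-1737 + 708)) = 1/(2*708/(-1029)) = 1/(2*708*(-1/1029)) = 1/(-472/343) = -343/472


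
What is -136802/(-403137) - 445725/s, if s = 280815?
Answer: -9418145713/7547127777 ≈ -1.2479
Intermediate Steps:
-136802/(-403137) - 445725/s = -136802/(-403137) - 445725/280815 = -136802*(-1/403137) - 445725*1/280815 = 136802/403137 - 29715/18721 = -9418145713/7547127777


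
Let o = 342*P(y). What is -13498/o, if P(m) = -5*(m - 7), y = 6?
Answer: -6749/855 ≈ -7.8936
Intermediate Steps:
P(m) = 35 - 5*m (P(m) = -5*(-7 + m) = 35 - 5*m)
o = 1710 (o = 342*(35 - 5*6) = 342*(35 - 30) = 342*5 = 1710)
-13498/o = -13498/1710 = -13498*1/1710 = -6749/855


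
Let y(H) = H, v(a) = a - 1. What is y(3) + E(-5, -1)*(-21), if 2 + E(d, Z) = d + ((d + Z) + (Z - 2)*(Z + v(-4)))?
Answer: -102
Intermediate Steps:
v(a) = -1 + a
E(d, Z) = -2 + Z + 2*d + (-5 + Z)*(-2 + Z) (E(d, Z) = -2 + (d + ((d + Z) + (Z - 2)*(Z + (-1 - 4)))) = -2 + (d + ((Z + d) + (-2 + Z)*(Z - 5))) = -2 + (d + ((Z + d) + (-2 + Z)*(-5 + Z))) = -2 + (d + ((Z + d) + (-5 + Z)*(-2 + Z))) = -2 + (d + (Z + d + (-5 + Z)*(-2 + Z))) = -2 + (Z + 2*d + (-5 + Z)*(-2 + Z)) = -2 + Z + 2*d + (-5 + Z)*(-2 + Z))
y(3) + E(-5, -1)*(-21) = 3 + (8 + (-1)² - 6*(-1) + 2*(-5))*(-21) = 3 + (8 + 1 + 6 - 10)*(-21) = 3 + 5*(-21) = 3 - 105 = -102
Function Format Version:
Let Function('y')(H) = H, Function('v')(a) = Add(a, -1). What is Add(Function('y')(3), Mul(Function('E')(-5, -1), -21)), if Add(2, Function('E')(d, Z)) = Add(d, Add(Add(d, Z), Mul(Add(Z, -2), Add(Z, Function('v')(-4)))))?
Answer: -102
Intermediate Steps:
Function('v')(a) = Add(-1, a)
Function('E')(d, Z) = Add(-2, Z, Mul(2, d), Mul(Add(-5, Z), Add(-2, Z))) (Function('E')(d, Z) = Add(-2, Add(d, Add(Add(d, Z), Mul(Add(Z, -2), Add(Z, Add(-1, -4)))))) = Add(-2, Add(d, Add(Add(Z, d), Mul(Add(-2, Z), Add(Z, -5))))) = Add(-2, Add(d, Add(Add(Z, d), Mul(Add(-2, Z), Add(-5, Z))))) = Add(-2, Add(d, Add(Add(Z, d), Mul(Add(-5, Z), Add(-2, Z))))) = Add(-2, Add(d, Add(Z, d, Mul(Add(-5, Z), Add(-2, Z))))) = Add(-2, Add(Z, Mul(2, d), Mul(Add(-5, Z), Add(-2, Z)))) = Add(-2, Z, Mul(2, d), Mul(Add(-5, Z), Add(-2, Z))))
Add(Function('y')(3), Mul(Function('E')(-5, -1), -21)) = Add(3, Mul(Add(8, Pow(-1, 2), Mul(-6, -1), Mul(2, -5)), -21)) = Add(3, Mul(Add(8, 1, 6, -10), -21)) = Add(3, Mul(5, -21)) = Add(3, -105) = -102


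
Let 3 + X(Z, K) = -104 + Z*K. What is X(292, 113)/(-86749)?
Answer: -32889/86749 ≈ -0.37913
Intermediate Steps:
X(Z, K) = -107 + K*Z (X(Z, K) = -3 + (-104 + Z*K) = -3 + (-104 + K*Z) = -107 + K*Z)
X(292, 113)/(-86749) = (-107 + 113*292)/(-86749) = (-107 + 32996)*(-1/86749) = 32889*(-1/86749) = -32889/86749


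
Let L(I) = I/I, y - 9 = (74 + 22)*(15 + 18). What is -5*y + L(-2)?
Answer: -15884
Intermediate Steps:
y = 3177 (y = 9 + (74 + 22)*(15 + 18) = 9 + 96*33 = 9 + 3168 = 3177)
L(I) = 1
-5*y + L(-2) = -5*3177 + 1 = -15885 + 1 = -15884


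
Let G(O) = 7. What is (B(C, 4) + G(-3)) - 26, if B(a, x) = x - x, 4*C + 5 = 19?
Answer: -19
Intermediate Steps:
C = 7/2 (C = -5/4 + (¼)*19 = -5/4 + 19/4 = 7/2 ≈ 3.5000)
B(a, x) = 0
(B(C, 4) + G(-3)) - 26 = (0 + 7) - 26 = 7 - 26 = -19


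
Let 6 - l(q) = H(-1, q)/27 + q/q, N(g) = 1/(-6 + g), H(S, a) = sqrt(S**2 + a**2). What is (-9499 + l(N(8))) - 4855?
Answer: -14349 - sqrt(5)/54 ≈ -14349.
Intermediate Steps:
l(q) = 5 - sqrt(1 + q**2)/27 (l(q) = 6 - (sqrt((-1)**2 + q**2)/27 + q/q) = 6 - (sqrt(1 + q**2)*(1/27) + 1) = 6 - (sqrt(1 + q**2)/27 + 1) = 6 - (1 + sqrt(1 + q**2)/27) = 6 + (-1 - sqrt(1 + q**2)/27) = 5 - sqrt(1 + q**2)/27)
(-9499 + l(N(8))) - 4855 = (-9499 + (5 - sqrt(1 + (1/(-6 + 8))**2)/27)) - 4855 = (-9499 + (5 - sqrt(1 + (1/2)**2)/27)) - 4855 = (-9499 + (5 - sqrt(1 + 1/4)/27)) - 4855 = (-9499 + (5 - sqrt(5)/54)) - 4855 = (-9494 - sqrt(5)/54) - 4855 = -14349 - sqrt(5)/54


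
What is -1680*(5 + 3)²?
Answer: -107520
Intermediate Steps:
-1680*(5 + 3)² = -1680*8² = -1680*64 = -28*3840 = -107520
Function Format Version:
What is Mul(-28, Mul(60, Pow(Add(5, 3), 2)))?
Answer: -107520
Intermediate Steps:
Mul(-28, Mul(60, Pow(Add(5, 3), 2))) = Mul(-28, Mul(60, Pow(8, 2))) = Mul(-28, Mul(60, 64)) = Mul(-28, 3840) = -107520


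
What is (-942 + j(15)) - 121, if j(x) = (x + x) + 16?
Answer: -1017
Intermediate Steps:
j(x) = 16 + 2*x (j(x) = 2*x + 16 = 16 + 2*x)
(-942 + j(15)) - 121 = (-942 + (16 + 2*15)) - 121 = (-942 + (16 + 30)) - 121 = (-942 + 46) - 121 = -896 - 121 = -1017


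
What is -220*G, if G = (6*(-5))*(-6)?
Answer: -39600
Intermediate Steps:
G = 180 (G = -30*(-6) = 180)
-220*G = -220*180 = -39600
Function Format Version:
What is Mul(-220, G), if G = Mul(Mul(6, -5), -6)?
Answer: -39600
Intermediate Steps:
G = 180 (G = Mul(-30, -6) = 180)
Mul(-220, G) = Mul(-220, 180) = -39600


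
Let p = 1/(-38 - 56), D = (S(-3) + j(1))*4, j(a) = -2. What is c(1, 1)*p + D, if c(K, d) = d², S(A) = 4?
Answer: 751/94 ≈ 7.9894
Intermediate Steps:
D = 8 (D = (4 - 2)*4 = 2*4 = 8)
p = -1/94 (p = 1/(-94) = -1/94 ≈ -0.010638)
c(1, 1)*p + D = 1²*(-1/94) + 8 = 1*(-1/94) + 8 = -1/94 + 8 = 751/94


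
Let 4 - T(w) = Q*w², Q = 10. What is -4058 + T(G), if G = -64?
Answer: -45014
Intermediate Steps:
T(w) = 4 - 10*w²
-4058 + T(G) = -4058 + (4 - 10*(-64)²) = -4058 + (4 - 10*4096) = -4058 + (4 - 40960) = -4058 - 40956 = -45014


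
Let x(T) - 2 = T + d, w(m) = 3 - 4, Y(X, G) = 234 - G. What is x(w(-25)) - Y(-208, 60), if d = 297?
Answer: 124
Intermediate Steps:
w(m) = -1
x(T) = 299 + T (x(T) = 2 + (T + 297) = 2 + (297 + T) = 299 + T)
x(w(-25)) - Y(-208, 60) = (299 - 1) - (234 - 1*60) = 298 - (234 - 60) = 298 - 1*174 = 298 - 174 = 124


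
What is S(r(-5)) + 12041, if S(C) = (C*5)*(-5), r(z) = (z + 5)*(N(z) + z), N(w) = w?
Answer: 12041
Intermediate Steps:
r(z) = 2*z*(5 + z) (r(z) = (z + 5)*(z + z) = (5 + z)*(2*z) = 2*z*(5 + z))
S(C) = -25*C (S(C) = (5*C)*(-5) = -25*C)
S(r(-5)) + 12041 = -50*(-5)*(5 - 5) + 12041 = -50*(-5)*0 + 12041 = -25*0 + 12041 = 0 + 12041 = 12041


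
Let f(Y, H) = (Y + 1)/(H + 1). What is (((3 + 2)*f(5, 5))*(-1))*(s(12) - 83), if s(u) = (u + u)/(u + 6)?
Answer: 1225/3 ≈ 408.33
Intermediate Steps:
f(Y, H) = (1 + Y)/(1 + H)
s(u) = 2*u/(6 + u) (s(u) = (2*u)/(6 + u) = 2*u/(6 + u))
(((3 + 2)*f(5, 5))*(-1))*(s(12) - 83) = (((3 + 2)*((1 + 5)/(1 + 5)))*(-1))*(2*12/(6 + 12) - 83) = ((5*(6/6))*(-1))*(2*12/18 - 83) = ((5*((1/6)*6))*(-1))*(2*12*(1/18) - 83) = ((5*1)*(-1))*(4/3 - 83) = (5*(-1))*(-245/3) = -5*(-245/3) = 1225/3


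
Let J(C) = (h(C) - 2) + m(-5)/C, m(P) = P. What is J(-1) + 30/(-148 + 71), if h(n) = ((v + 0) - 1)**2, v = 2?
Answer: 278/77 ≈ 3.6104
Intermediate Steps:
h(n) = 1 (h(n) = ((2 + 0) - 1)**2 = (2 - 1)**2 = 1**2 = 1)
J(C) = -1 - 5/C (J(C) = (1 - 2) - 5/C = -1 - 5/C)
J(-1) + 30/(-148 + 71) = (-5 - 1*(-1))/(-1) + 30/(-148 + 71) = -(-5 + 1) + 30/(-77) = -1*(-4) + 30*(-1/77) = 4 - 30/77 = 278/77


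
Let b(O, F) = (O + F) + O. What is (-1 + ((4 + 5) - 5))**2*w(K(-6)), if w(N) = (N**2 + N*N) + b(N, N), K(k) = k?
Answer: 486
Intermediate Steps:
b(O, F) = F + 2*O (b(O, F) = (F + O) + O = F + 2*O)
w(N) = 2*N**2 + 3*N (w(N) = (N**2 + N*N) + (N + 2*N) = (N**2 + N**2) + 3*N = 2*N**2 + 3*N)
(-1 + ((4 + 5) - 5))**2*w(K(-6)) = (-1 + ((4 + 5) - 5))**2*(-6*(3 + 2*(-6))) = (-1 + (9 - 5))**2*(-6*(3 - 12)) = (-1 + 4)**2*(-6*(-9)) = 3**2*54 = 9*54 = 486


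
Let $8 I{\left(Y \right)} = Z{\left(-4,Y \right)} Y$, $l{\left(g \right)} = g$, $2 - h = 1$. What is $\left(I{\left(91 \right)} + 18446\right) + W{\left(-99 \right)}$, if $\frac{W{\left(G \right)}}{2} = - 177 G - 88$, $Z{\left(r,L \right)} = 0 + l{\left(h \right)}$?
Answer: $\frac{426619}{8} \approx 53327.0$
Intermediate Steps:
$h = 1$ ($h = 2 - 1 = 1$)
$Z{\left(r,L \right)} = 1$ ($Z{\left(r,L \right)} = 0 + 1 = 1$)
$I{\left(Y \right)} = \frac{Y}{8}$ ($I{\left(Y \right)} = \frac{1 Y}{8} = \frac{Y}{8}$)
$W{\left(G \right)} = -176 - 354 G$ ($W{\left(G \right)} = 2 \left(- 177 G - 88\right) = 2 \left(-88 - 177 G\right) = -176 - 354 G$)
$\left(I{\left(91 \right)} + 18446\right) + W{\left(-99 \right)} = \left(\frac{1}{8} \cdot 91 + 18446\right) - -34870 = \left(\frac{91}{8} + 18446\right) + \left(-176 + 35046\right) = \frac{147659}{8} + 34870 = \frac{426619}{8}$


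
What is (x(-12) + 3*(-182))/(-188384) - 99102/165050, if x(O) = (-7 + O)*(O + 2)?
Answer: -2326309171/3886597400 ≈ -0.59855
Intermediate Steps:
x(O) = (-7 + O)*(2 + O)
(x(-12) + 3*(-182))/(-188384) - 99102/165050 = ((-14 + (-12)² - 5*(-12)) + 3*(-182))/(-188384) - 99102/165050 = ((-14 + 144 + 60) - 546)*(-1/188384) - 99102*1/165050 = (190 - 546)*(-1/188384) - 49551/82525 = -356*(-1/188384) - 49551/82525 = 89/47096 - 49551/82525 = -2326309171/3886597400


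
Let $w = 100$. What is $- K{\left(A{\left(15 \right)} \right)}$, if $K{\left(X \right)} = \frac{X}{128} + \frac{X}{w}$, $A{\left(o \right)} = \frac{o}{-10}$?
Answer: $\frac{171}{6400} \approx 0.026719$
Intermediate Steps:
$A{\left(o \right)} = - \frac{o}{10}$ ($A{\left(o \right)} = o \left(- \frac{1}{10}\right) = - \frac{o}{10}$)
$K{\left(X \right)} = \frac{57 X}{3200}$ ($K{\left(X \right)} = \frac{X}{128} + \frac{X}{100} = \frac{57 X}{3200}$)
$- K{\left(A{\left(15 \right)} \right)} = - \frac{57 \left(\left(- \frac{1}{10}\right) 15\right)}{3200} = - \frac{57 \left(-3\right)}{3200 \cdot 2} = \left(-1\right) \left(- \frac{171}{6400}\right) = \frac{171}{6400}$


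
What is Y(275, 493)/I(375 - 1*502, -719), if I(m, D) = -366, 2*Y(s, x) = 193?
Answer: -193/732 ≈ -0.26366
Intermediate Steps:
Y(s, x) = 193/2 (Y(s, x) = (1/2)*193 = 193/2)
Y(275, 493)/I(375 - 1*502, -719) = (193/2)/(-366) = (193/2)*(-1/366) = -193/732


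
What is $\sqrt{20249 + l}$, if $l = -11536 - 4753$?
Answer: $6 \sqrt{110} \approx 62.929$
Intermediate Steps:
$l = -16289$ ($l = -11536 - 4753 = -16289$)
$\sqrt{20249 + l} = \sqrt{20249 - 16289} = \sqrt{3960} = 6 \sqrt{110}$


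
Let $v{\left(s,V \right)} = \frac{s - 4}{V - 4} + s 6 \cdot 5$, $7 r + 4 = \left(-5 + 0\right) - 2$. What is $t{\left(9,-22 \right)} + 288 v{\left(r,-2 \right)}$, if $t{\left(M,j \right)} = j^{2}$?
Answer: $- \frac{89780}{7} \approx -12826.0$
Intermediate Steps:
$r = - \frac{11}{7}$ ($r = - \frac{4}{7} + \frac{\left(-5 + 0\right) - 2}{7} = - \frac{4}{7} + \frac{-5 - 2}{7} = - \frac{4}{7} + \frac{1}{7} \left(-7\right) = - \frac{4}{7} - 1 = - \frac{11}{7} \approx -1.5714$)
$v{\left(s,V \right)} = 30 s + \frac{-4 + s}{-4 + V}$ ($v{\left(s,V \right)} = \frac{-4 + s}{-4 + V} + s 30 = \frac{-4 + s}{-4 + V} + 30 s = 30 s + \frac{-4 + s}{-4 + V}$)
$t{\left(9,-22 \right)} + 288 v{\left(r,-2 \right)} = \left(-22\right)^{2} + 288 \frac{-4 - -187 + 30 \left(-2\right) \left(- \frac{11}{7}\right)}{-4 - 2} = 484 + 288 \frac{-4 + 187 + \frac{660}{7}}{-6} = 484 + 288 \left(\left(- \frac{1}{6}\right) \frac{1941}{7}\right) = 484 + 288 \left(- \frac{647}{14}\right) = 484 - \frac{93168}{7} = - \frac{89780}{7}$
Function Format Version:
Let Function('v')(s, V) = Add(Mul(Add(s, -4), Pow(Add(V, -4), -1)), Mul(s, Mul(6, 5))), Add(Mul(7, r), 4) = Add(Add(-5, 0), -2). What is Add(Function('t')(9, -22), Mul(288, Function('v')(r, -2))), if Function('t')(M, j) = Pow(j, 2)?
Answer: Rational(-89780, 7) ≈ -12826.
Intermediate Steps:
r = Rational(-11, 7) (r = Add(Rational(-4, 7), Mul(Rational(1, 7), Add(Add(-5, 0), -2))) = Add(Rational(-4, 7), Mul(Rational(1, 7), Add(-5, -2))) = Add(Rational(-4, 7), Mul(Rational(1, 7), -7)) = Add(Rational(-4, 7), -1) = Rational(-11, 7) ≈ -1.5714)
Function('v')(s, V) = Add(Mul(30, s), Mul(Pow(Add(-4, V), -1), Add(-4, s))) (Function('v')(s, V) = Add(Mul(Add(-4, s), Pow(Add(-4, V), -1)), Mul(s, 30)) = Add(Mul(Pow(Add(-4, V), -1), Add(-4, s)), Mul(30, s)) = Add(Mul(30, s), Mul(Pow(Add(-4, V), -1), Add(-4, s))))
Add(Function('t')(9, -22), Mul(288, Function('v')(r, -2))) = Add(Pow(-22, 2), Mul(288, Mul(Pow(Add(-4, -2), -1), Add(-4, Mul(-119, Rational(-11, 7)), Mul(30, -2, Rational(-11, 7)))))) = Add(484, Mul(288, Mul(Pow(-6, -1), Add(-4, 187, Rational(660, 7))))) = Add(484, Mul(288, Mul(Rational(-1, 6), Rational(1941, 7)))) = Add(484, Mul(288, Rational(-647, 14))) = Add(484, Rational(-93168, 7)) = Rational(-89780, 7)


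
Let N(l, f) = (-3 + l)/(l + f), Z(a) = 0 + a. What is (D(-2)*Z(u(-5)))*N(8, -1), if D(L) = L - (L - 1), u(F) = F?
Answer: -25/7 ≈ -3.5714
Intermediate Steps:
Z(a) = a
N(l, f) = (-3 + l)/(f + l)
D(L) = 1 (D(L) = L - (-1 + L) = L + (1 - L) = 1)
(D(-2)*Z(u(-5)))*N(8, -1) = (1*(-5))*((-3 + 8)/(-1 + 8)) = -5*5/7 = -25/7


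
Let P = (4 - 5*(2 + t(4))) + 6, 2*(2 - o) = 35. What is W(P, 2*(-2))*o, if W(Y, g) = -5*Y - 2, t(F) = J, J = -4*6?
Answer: 9331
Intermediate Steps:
J = -24
t(F) = -24
o = -31/2 (o = 2 - 1/2*35 = 2 - 35/2 = -31/2 ≈ -15.500)
P = 120 (P = (4 - 5*(2 - 24)) + 6 = (4 - 5*(-22)) + 6 = (4 + 110) + 6 = 114 + 6 = 120)
W(Y, g) = -2 - 5*Y
W(P, 2*(-2))*o = (-2 - 5*120)*(-31/2) = (-2 - 600)*(-31/2) = -602*(-31/2) = 9331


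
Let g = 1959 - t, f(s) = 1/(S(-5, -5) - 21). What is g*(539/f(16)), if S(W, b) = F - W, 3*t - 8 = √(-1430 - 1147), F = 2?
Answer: -44287474/3 + 7546*I*√2577/3 ≈ -1.4762e+7 + 1.2769e+5*I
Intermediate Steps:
t = 8/3 + I*√2577/3 (t = 8/3 + √(-1430 - 1147)/3 = 8/3 + √(-2577)/3 = 8/3 + (I*√2577)/3 = 8/3 + I*√2577/3 ≈ 2.6667 + 16.921*I)
S(W, b) = 2 - W
f(s) = -1/14 (f(s) = 1/((2 - 1*(-5)) - 21) = 1/((2 + 5) - 21) = 1/(7 - 21) = 1/(-14) = -1/14)
g = 5869/3 - I*√2577/3 (g = 1959 - (8/3 + I*√2577/3) = 1959 + (-8/3 - I*√2577/3) = 5869/3 - I*√2577/3 ≈ 1956.3 - 16.921*I)
g*(539/f(16)) = (5869/3 - I*√2577/3)*(539/(-1/14)) = (5869/3 - I*√2577/3)*(539*(-14)) = (5869/3 - I*√2577/3)*(-7546) = -44287474/3 + 7546*I*√2577/3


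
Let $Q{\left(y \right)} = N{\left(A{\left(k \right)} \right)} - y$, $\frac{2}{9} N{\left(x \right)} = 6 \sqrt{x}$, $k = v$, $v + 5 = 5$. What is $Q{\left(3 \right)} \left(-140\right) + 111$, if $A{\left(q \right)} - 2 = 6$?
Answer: $531 - 7560 \sqrt{2} \approx -10160.0$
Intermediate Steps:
$v = 0$ ($v = -5 + 5 = 0$)
$k = 0$
$A{\left(q \right)} = 8$ ($A{\left(q \right)} = 2 + 6 = 8$)
$N{\left(x \right)} = 27 \sqrt{x}$ ($N{\left(x \right)} = \frac{9 \cdot 6 \sqrt{x}}{2} = 27 \sqrt{x}$)
$Q{\left(y \right)} = - y + 54 \sqrt{2}$ ($Q{\left(y \right)} = 27 \sqrt{8} - y = 27 \cdot 2 \sqrt{2} - y = 54 \sqrt{2} - y = - y + 54 \sqrt{2}$)
$Q{\left(3 \right)} \left(-140\right) + 111 = \left(\left(-1\right) 3 + 54 \sqrt{2}\right) \left(-140\right) + 111 = \left(-3 + 54 \sqrt{2}\right) \left(-140\right) + 111 = \left(420 - 7560 \sqrt{2}\right) + 111 = 531 - 7560 \sqrt{2}$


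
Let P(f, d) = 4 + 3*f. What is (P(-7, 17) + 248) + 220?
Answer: 451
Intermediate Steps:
(P(-7, 17) + 248) + 220 = ((4 + 3*(-7)) + 248) + 220 = ((4 - 21) + 248) + 220 = (-17 + 248) + 220 = 231 + 220 = 451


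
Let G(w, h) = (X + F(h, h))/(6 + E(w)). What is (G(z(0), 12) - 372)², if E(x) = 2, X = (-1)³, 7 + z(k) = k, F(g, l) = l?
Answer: 8791225/64 ≈ 1.3736e+5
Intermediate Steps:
z(k) = -7 + k
X = -1
G(w, h) = -⅛ + h/8 (G(w, h) = (-1 + h)/(6 + 2) = (-1 + h)/8 = (-1 + h)*(⅛) = -⅛ + h/8)
(G(z(0), 12) - 372)² = ((-⅛ + (⅛)*12) - 372)² = ((-⅛ + 3/2) - 372)² = (11/8 - 372)² = (-2965/8)² = 8791225/64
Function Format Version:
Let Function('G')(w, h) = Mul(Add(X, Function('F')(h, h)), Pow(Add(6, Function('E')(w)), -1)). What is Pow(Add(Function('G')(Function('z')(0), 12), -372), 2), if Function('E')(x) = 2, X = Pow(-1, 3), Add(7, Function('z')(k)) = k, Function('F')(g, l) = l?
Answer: Rational(8791225, 64) ≈ 1.3736e+5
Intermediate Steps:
Function('z')(k) = Add(-7, k)
X = -1
Function('G')(w, h) = Add(Rational(-1, 8), Mul(Rational(1, 8), h)) (Function('G')(w, h) = Mul(Add(-1, h), Pow(Add(6, 2), -1)) = Mul(Add(-1, h), Pow(8, -1)) = Mul(Add(-1, h), Rational(1, 8)) = Add(Rational(-1, 8), Mul(Rational(1, 8), h)))
Pow(Add(Function('G')(Function('z')(0), 12), -372), 2) = Pow(Add(Add(Rational(-1, 8), Mul(Rational(1, 8), 12)), -372), 2) = Pow(Add(Add(Rational(-1, 8), Rational(3, 2)), -372), 2) = Pow(Add(Rational(11, 8), -372), 2) = Pow(Rational(-2965, 8), 2) = Rational(8791225, 64)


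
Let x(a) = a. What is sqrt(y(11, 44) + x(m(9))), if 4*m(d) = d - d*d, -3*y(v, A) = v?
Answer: I*sqrt(195)/3 ≈ 4.6547*I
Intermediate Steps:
y(v, A) = -v/3
m(d) = -d**2/4 + d/4 (m(d) = (d - d*d)/4 = (d - d**2)/4 = -d**2/4 + d/4)
sqrt(y(11, 44) + x(m(9))) = sqrt(-1/3*11 + (1/4)*9*(1 - 1*9)) = sqrt(-11/3 + (1/4)*9*(1 - 9)) = sqrt(-11/3 + (1/4)*9*(-8)) = sqrt(-11/3 - 18) = sqrt(-65/3) = I*sqrt(195)/3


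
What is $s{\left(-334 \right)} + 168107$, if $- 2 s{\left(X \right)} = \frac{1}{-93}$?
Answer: $\frac{31267903}{186} \approx 1.6811 \cdot 10^{5}$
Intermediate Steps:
$s{\left(X \right)} = \frac{1}{186}$ ($s{\left(X \right)} = - \frac{1}{2 \left(-93\right)} = \left(- \frac{1}{2}\right) \left(- \frac{1}{93}\right) = \frac{1}{186}$)
$s{\left(-334 \right)} + 168107 = \frac{1}{186} + 168107 = \frac{31267903}{186}$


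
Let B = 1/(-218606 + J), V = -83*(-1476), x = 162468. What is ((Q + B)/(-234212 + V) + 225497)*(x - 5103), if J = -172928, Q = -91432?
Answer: 119383785287028674505/3364301072 ≈ 3.5485e+10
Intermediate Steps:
V = 122508
B = -1/391534 (B = 1/(-218606 - 172928) = 1/(-391534) = -1/391534 ≈ -2.5541e-6)
((Q + B)/(-234212 + V) + 225497)*(x - 5103) = ((-91432 - 1/391534)/(-234212 + 122508) + 225497)*(162468 - 5103) = (-35798736689/391534/(-111704) + 225497)*157365 = (-35798736689/391534*(-1/111704) + 225497)*157365 = (35798736689/43735913936 + 225497)*157365 = (9862353183562881/43735913936)*157365 = 119383785287028674505/3364301072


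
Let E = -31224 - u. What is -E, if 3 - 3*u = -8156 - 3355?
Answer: 35062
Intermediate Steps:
u = 3838 (u = 1 - (-8156 - 3355)/3 = 1 - 1/3*(-11511) = 1 + 3837 = 3838)
E = -35062 (E = -31224 - 1*3838 = -31224 - 3838 = -35062)
-E = -1*(-35062) = 35062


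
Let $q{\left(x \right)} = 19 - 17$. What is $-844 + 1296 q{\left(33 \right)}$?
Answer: $1748$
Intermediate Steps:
$q{\left(x \right)} = 2$ ($q{\left(x \right)} = 19 - 17 = 2$)
$-844 + 1296 q{\left(33 \right)} = -844 + 1296 \cdot 2 = -844 + 2592 = 1748$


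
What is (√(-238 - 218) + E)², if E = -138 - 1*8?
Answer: 20860 - 584*I*√114 ≈ 20860.0 - 6235.4*I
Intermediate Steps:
E = -146 (E = -138 - 8 = -146)
(√(-238 - 218) + E)² = (√(-238 - 218) - 146)² = (√(-456) - 146)² = (2*I*√114 - 146)² = (-146 + 2*I*√114)²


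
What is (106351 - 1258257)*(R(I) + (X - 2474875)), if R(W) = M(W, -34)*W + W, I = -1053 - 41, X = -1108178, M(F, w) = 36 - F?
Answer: 5552609669502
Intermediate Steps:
I = -1094
R(W) = W + W*(36 - W) (R(W) = (36 - W)*W + W = W*(36 - W) + W = W + W*(36 - W))
(106351 - 1258257)*(R(I) + (X - 2474875)) = (106351 - 1258257)*(-1094*(37 - 1*(-1094)) + (-1108178 - 2474875)) = -1151906*(-1094*(37 + 1094) - 3583053) = -1151906*(-1094*1131 - 3583053) = -1151906*(-1237314 - 3583053) = -1151906*(-4820367) = 5552609669502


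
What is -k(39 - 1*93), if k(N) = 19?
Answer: -19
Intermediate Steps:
-k(39 - 1*93) = -1*19 = -19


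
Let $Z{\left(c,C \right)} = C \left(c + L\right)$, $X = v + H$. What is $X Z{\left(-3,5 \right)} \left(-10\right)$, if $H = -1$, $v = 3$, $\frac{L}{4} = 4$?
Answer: $-1300$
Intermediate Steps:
$L = 16$ ($L = 4 \cdot 4 = 16$)
$X = 2$ ($X = 3 - 1 = 2$)
$Z{\left(c,C \right)} = C \left(16 + c\right)$ ($Z{\left(c,C \right)} = C \left(c + 16\right) = C \left(16 + c\right)$)
$X Z{\left(-3,5 \right)} \left(-10\right) = 2 \cdot 5 \left(16 - 3\right) \left(-10\right) = 2 \cdot 5 \cdot 13 \left(-10\right) = 2 \cdot 65 \left(-10\right) = 130 \left(-10\right) = -1300$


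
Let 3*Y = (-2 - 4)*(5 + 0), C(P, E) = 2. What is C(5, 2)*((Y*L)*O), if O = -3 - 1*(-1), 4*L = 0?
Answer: 0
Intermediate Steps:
Y = -10 (Y = ((-2 - 4)*(5 + 0))/3 = (-6*5)/3 = (⅓)*(-30) = -10)
L = 0 (L = (¼)*0 = 0)
O = -2 (O = -3 + 1 = -2)
C(5, 2)*((Y*L)*O) = 2*(-10*0*(-2)) = 2*(0*(-2)) = 2*0 = 0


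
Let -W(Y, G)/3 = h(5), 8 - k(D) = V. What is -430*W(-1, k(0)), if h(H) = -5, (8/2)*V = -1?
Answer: -6450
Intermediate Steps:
V = -¼ (V = (¼)*(-1) = -¼ ≈ -0.25000)
k(D) = 33/4 (k(D) = 8 - 1*(-¼) = 8 + ¼ = 33/4)
W(Y, G) = 15 (W(Y, G) = -3*(-5) = 15)
-430*W(-1, k(0)) = -430*15 = -6450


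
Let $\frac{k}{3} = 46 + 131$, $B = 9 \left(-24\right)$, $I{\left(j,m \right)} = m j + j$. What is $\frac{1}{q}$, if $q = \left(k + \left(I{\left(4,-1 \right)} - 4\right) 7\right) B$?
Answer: $- \frac{1}{108648} \approx -9.204 \cdot 10^{-6}$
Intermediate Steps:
$I{\left(j,m \right)} = j + j m$ ($I{\left(j,m \right)} = j m + j = j + j m$)
$B = -216$
$k = 531$ ($k = 3 \left(46 + 131\right) = 3 \cdot 177 = 531$)
$q = -108648$ ($q = \left(531 + \left(4 \left(1 - 1\right) - 4\right) 7\right) \left(-216\right) = \left(531 + \left(4 \cdot 0 - 4\right) 7\right) \left(-216\right) = \left(531 + \left(0 - 4\right) 7\right) \left(-216\right) = \left(531 - 28\right) \left(-216\right) = 503 \left(-216\right) = -108648$)
$\frac{1}{q} = \frac{1}{-108648} = - \frac{1}{108648}$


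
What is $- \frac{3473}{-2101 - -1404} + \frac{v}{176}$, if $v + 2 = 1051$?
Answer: $\frac{1342401}{122672} \approx 10.943$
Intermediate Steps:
$v = 1049$ ($v = -2 + 1051 = 1049$)
$- \frac{3473}{-2101 - -1404} + \frac{v}{176} = - \frac{3473}{-2101 - -1404} + \frac{1049}{176} = - \frac{3473}{-2101 + 1404} + 1049 \cdot \frac{1}{176} = - \frac{3473}{-697} + \frac{1049}{176} = \left(-3473\right) \left(- \frac{1}{697}\right) + \frac{1049}{176} = \frac{3473}{697} + \frac{1049}{176} = \frac{1342401}{122672}$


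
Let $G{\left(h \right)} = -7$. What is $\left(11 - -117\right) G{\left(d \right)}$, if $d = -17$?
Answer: $-896$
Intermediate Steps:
$\left(11 - -117\right) G{\left(d \right)} = \left(11 - -117\right) \left(-7\right) = \left(11 + 117\right) \left(-7\right) = 128 \left(-7\right) = -896$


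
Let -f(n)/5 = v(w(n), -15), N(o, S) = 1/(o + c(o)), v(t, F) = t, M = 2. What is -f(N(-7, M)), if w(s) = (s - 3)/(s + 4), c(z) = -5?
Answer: -185/47 ≈ -3.9362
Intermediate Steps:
w(s) = (-3 + s)/(4 + s)
N(o, S) = 1/(-5 + o) (N(o, S) = 1/(o - 5) = 1/(-5 + o))
f(n) = -5*(-3 + n)/(4 + n)
-f(N(-7, M)) = -5*(3 - 1/(-5 - 7))/(4 + 1/(-5 - 7)) = -5*(3 - 1/(-12))/(4 + 1/(-12)) = -5*(3 - 1*(-1/12))/(4 - 1/12) = -5*(3 + 1/12)/47/12 = -5*12*37/(47*12) = -1*185/47 = -185/47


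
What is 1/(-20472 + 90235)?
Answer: 1/69763 ≈ 1.4334e-5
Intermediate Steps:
1/(-20472 + 90235) = 1/69763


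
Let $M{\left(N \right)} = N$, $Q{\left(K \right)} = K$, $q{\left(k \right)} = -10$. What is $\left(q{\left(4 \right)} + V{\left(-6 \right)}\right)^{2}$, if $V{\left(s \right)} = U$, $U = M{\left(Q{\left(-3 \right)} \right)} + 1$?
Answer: $144$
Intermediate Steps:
$U = -2$ ($U = -3 + 1 = -2$)
$V{\left(s \right)} = -2$
$\left(q{\left(4 \right)} + V{\left(-6 \right)}\right)^{2} = \left(-10 - 2\right)^{2} = \left(-12\right)^{2} = 144$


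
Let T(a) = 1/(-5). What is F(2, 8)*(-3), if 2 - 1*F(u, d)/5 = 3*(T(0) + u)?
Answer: 51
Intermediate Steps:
T(a) = -1/5
F(u, d) = 13 - 15*u (F(u, d) = 10 - 15*(-1/5 + u) = 10 - 5*(-3/5 + 3*u) = 10 + (3 - 15*u) = 13 - 15*u)
F(2, 8)*(-3) = (13 - 15*2)*(-3) = (13 - 30)*(-3) = -17*(-3) = 51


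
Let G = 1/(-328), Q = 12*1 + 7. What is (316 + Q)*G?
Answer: -335/328 ≈ -1.0213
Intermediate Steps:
Q = 19 (Q = 12 + 7 = 19)
G = -1/328 ≈ -0.0030488
(316 + Q)*G = (316 + 19)*(-1/328) = 335*(-1/328) = -335/328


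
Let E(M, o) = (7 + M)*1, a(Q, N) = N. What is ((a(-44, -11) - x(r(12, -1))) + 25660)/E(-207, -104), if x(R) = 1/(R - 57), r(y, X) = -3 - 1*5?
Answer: -833593/6500 ≈ -128.25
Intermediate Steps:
r(y, X) = -8 (r(y, X) = -3 - 5 = -8)
x(R) = 1/(-57 + R)
E(M, o) = 7 + M
((a(-44, -11) - x(r(12, -1))) + 25660)/E(-207, -104) = ((-11 - 1/(-57 - 8)) + 25660)/(7 - 207) = ((-11 - 1/(-65)) + 25660)/(-200) = ((-11 - 1*(-1/65)) + 25660)*(-1/200) = ((-11 + 1/65) + 25660)*(-1/200) = (-714/65 + 25660)*(-1/200) = (1667186/65)*(-1/200) = -833593/6500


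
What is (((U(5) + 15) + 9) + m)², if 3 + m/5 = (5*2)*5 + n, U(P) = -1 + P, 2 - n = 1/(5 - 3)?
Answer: 292681/4 ≈ 73170.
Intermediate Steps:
n = 3/2 (n = 2 - 1/(5 - 3) = 2 - 1/2 = 2 - 1*½ = 2 - ½ = 3/2 ≈ 1.5000)
m = 485/2 (m = -15 + 5*((5*2)*5 + 3/2) = -15 + 5*(10*5 + 3/2) = -15 + 5*(50 + 3/2) = -15 + 5*(103/2) = -15 + 515/2 = 485/2 ≈ 242.50)
(((U(5) + 15) + 9) + m)² = ((((-1 + 5) + 15) + 9) + 485/2)² = (((4 + 15) + 9) + 485/2)² = ((19 + 9) + 485/2)² = (28 + 485/2)² = (541/2)² = 292681/4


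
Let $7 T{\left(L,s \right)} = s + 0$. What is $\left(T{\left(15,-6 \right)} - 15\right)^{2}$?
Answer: $\frac{12321}{49} \approx 251.45$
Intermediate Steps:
$T{\left(L,s \right)} = \frac{s}{7}$ ($T{\left(L,s \right)} = \frac{s + 0}{7} = \frac{s}{7}$)
$\left(T{\left(15,-6 \right)} - 15\right)^{2} = \left(\frac{1}{7} \left(-6\right) - 15\right)^{2} = \left(- \frac{6}{7} - 15\right)^{2} = \left(- \frac{111}{7}\right)^{2} = \frac{12321}{49}$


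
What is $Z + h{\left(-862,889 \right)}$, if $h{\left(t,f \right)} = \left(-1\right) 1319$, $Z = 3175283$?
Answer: $3173964$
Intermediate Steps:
$h{\left(t,f \right)} = -1319$
$Z + h{\left(-862,889 \right)} = 3175283 - 1319 = 3173964$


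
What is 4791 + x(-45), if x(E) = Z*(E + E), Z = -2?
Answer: 4971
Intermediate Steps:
x(E) = -4*E (x(E) = -2*(E + E) = -4*E)
4791 + x(-45) = 4791 - 4*(-45) = 4791 + 180 = 4971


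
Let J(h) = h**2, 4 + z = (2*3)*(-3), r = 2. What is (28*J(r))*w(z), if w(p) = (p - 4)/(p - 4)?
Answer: 112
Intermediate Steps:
z = -22 (z = -4 + (2*3)*(-3) = -4 + 6*(-3) = -4 - 18 = -22)
w(p) = 1 (w(p) = (-4 + p)/(-4 + p) = 1)
(28*J(r))*w(z) = (28*2**2)*1 = (28*4)*1 = 112*1 = 112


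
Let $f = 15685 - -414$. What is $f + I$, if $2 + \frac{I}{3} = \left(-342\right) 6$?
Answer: $9937$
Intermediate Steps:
$I = -6162$ ($I = -6 + 3 \left(\left(-342\right) 6\right) = -6 + 3 \left(-2052\right) = -6 - 6156 = -6162$)
$f = 16099$ ($f = 15685 + 414 = 16099$)
$f + I = 16099 - 6162 = 9937$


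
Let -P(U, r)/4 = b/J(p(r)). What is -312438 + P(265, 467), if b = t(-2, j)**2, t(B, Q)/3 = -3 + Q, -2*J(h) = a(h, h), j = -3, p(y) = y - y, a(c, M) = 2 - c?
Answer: -311142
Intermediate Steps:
p(y) = 0
J(h) = -1 + h/2 (J(h) = -(2 - h)/2 = -1 + h/2)
t(B, Q) = -9 + 3*Q (t(B, Q) = 3*(-3 + Q) = -9 + 3*Q)
b = 324 (b = (-9 + 3*(-3))**2 = (-9 - 9)**2 = (-18)**2 = 324)
P(U, r) = 1296 (P(U, r) = -1296/(-1 + (1/2)*0) = -1296/(-1 + 0) = -1296/(-1) = -1296*(-1) = -4*(-324) = 1296)
-312438 + P(265, 467) = -312438 + 1296 = -311142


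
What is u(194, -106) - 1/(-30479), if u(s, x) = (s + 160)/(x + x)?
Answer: -5394677/3230774 ≈ -1.6698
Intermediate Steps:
u(s, x) = (160 + s)/(2*x) (u(s, x) = (160 + s)/((2*x)) = (160 + s)*(1/(2*x)) = (160 + s)/(2*x))
u(194, -106) - 1/(-30479) = (1/2)*(160 + 194)/(-106) - 1/(-30479) = (1/2)*(-1/106)*354 - 1*(-1/30479) = -177/106 + 1/30479 = -5394677/3230774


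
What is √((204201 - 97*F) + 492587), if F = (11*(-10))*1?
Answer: √707458 ≈ 841.11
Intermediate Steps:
F = -110 (F = -110*1 = -110)
√((204201 - 97*F) + 492587) = √((204201 - 97*(-110)) + 492587) = √((204201 - 1*(-10670)) + 492587) = √((204201 + 10670) + 492587) = √(214871 + 492587) = √707458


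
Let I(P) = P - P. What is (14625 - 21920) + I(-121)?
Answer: -7295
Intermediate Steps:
I(P) = 0
(14625 - 21920) + I(-121) = (14625 - 21920) + 0 = -7295 + 0 = -7295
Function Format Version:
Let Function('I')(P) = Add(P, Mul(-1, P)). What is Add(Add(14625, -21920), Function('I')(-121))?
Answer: -7295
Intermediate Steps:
Function('I')(P) = 0
Add(Add(14625, -21920), Function('I')(-121)) = Add(Add(14625, -21920), 0) = Add(-7295, 0) = -7295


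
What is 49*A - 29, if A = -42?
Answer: -2087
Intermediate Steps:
49*A - 29 = 49*(-42) - 29 = -2058 - 29 = -2087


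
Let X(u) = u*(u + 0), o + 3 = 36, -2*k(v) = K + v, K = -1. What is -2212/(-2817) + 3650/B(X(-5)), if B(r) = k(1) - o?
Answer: -3403018/30987 ≈ -109.82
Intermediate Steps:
k(v) = 1/2 - v/2 (k(v) = -(-1 + v)/2 = 1/2 - v/2)
o = 33 (o = -3 + 36 = 33)
X(u) = u**2 (X(u) = u*u = u**2)
B(r) = -33 (B(r) = (1/2 - 1/2*1) - 1*33 = (1/2 - 1/2) - 33 = 0 - 33 = -33)
-2212/(-2817) + 3650/B(X(-5)) = -2212/(-2817) + 3650/(-33) = -2212*(-1/2817) + 3650*(-1/33) = 2212/2817 - 3650/33 = -3403018/30987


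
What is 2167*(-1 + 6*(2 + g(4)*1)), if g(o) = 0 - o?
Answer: -28171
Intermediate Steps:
g(o) = -o
2167*(-1 + 6*(2 + g(4)*1)) = 2167*(-1 + 6*(2 - 1*4*1)) = 2167*(-1 + 6*(2 - 4*1)) = 2167*(-1 + 6*(2 - 4)) = 2167*(-1 + 6*(-2)) = 2167*(-1 - 12) = 2167*(-13) = -28171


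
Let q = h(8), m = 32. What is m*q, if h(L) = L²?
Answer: 2048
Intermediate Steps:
q = 64 (q = 8² = 64)
m*q = 32*64 = 2048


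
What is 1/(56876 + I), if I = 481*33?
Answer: 1/72749 ≈ 1.3746e-5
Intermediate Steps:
I = 15873
1/(56876 + I) = 1/(56876 + 15873) = 1/72749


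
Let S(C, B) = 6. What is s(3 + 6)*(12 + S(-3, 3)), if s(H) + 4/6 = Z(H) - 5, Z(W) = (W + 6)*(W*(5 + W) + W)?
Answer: 36348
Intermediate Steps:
Z(W) = (6 + W)*(W + W*(5 + W))
s(H) = -17/3 + H*(36 + H² + 12*H) (s(H) = -⅔ + (H*(36 + H² + 12*H) - 5) = -⅔ + (-5 + H*(36 + H² + 12*H)) = -17/3 + H*(36 + H² + 12*H))
s(3 + 6)*(12 + S(-3, 3)) = (-17/3 + (3 + 6)*(36 + (3 + 6)² + 12*(3 + 6)))*(12 + 6) = (-17/3 + 9*(36 + 9² + 12*9))*18 = (-17/3 + 9*(36 + 81 + 108))*18 = (-17/3 + 9*225)*18 = (-17/3 + 2025)*18 = (6058/3)*18 = 36348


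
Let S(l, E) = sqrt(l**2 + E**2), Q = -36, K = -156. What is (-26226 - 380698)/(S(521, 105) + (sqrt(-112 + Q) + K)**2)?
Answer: -406924/(24188 + sqrt(282466) - 624*I*sqrt(37)) ≈ -16.082 - 2.4694*I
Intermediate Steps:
S(l, E) = sqrt(E**2 + l**2)
(-26226 - 380698)/(S(521, 105) + (sqrt(-112 + Q) + K)**2) = (-26226 - 380698)/(sqrt(105**2 + 521**2) + (sqrt(-112 - 36) - 156)**2) = -406924/(sqrt(11025 + 271441) + (sqrt(-148) - 156)**2) = -406924/(sqrt(282466) + (2*I*sqrt(37) - 156)**2) = -406924/(sqrt(282466) + (-156 + 2*I*sqrt(37))**2)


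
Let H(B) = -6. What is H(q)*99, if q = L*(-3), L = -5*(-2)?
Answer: -594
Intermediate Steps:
L = 10
q = -30 (q = 10*(-3) = -30)
H(q)*99 = -6*99 = -594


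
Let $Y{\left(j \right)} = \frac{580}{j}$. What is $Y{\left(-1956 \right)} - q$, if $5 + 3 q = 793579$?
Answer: $- \frac{43117569}{163} \approx -2.6453 \cdot 10^{5}$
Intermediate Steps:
$q = \frac{793574}{3}$ ($q = - \frac{5}{3} + \frac{1}{3} \cdot 793579 = - \frac{5}{3} + \frac{793579}{3} = \frac{793574}{3} \approx 2.6452 \cdot 10^{5}$)
$Y{\left(-1956 \right)} - q = \frac{580}{-1956} - \frac{793574}{3} = 580 \left(- \frac{1}{1956}\right) - \frac{793574}{3} = - \frac{145}{489} - \frac{793574}{3} = - \frac{43117569}{163}$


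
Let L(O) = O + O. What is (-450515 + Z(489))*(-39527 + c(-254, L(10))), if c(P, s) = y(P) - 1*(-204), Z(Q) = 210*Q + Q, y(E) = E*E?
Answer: -8750435848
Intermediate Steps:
y(E) = E²
Z(Q) = 211*Q
L(O) = 2*O
c(P, s) = 204 + P² (c(P, s) = P² - 1*(-204) = P² + 204 = 204 + P²)
(-450515 + Z(489))*(-39527 + c(-254, L(10))) = (-450515 + 211*489)*(-39527 + (204 + (-254)²)) = (-450515 + 103179)*(-39527 + (204 + 64516)) = -347336*(-39527 + 64720) = -347336*25193 = -8750435848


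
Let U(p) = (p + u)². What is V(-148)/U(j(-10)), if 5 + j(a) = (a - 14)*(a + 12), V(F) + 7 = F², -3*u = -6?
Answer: 2433/289 ≈ 8.4187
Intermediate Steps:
u = 2 (u = -⅓*(-6) = 2)
V(F) = -7 + F²
j(a) = -5 + (-14 + a)*(12 + a) (j(a) = -5 + (a - 14)*(a + 12) = -5 + (-14 + a)*(12 + a))
U(p) = (2 + p)² (U(p) = (p + 2)² = (2 + p)²)
V(-148)/U(j(-10)) = (-7 + (-148)²)/((2 + (-173 + (-10)² - 2*(-10)))²) = (-7 + 21904)/((2 + (-173 + 100 + 20))²) = 21897/((2 - 53)²) = 21897/((-51)²) = 21897/2601 = 21897*(1/2601) = 2433/289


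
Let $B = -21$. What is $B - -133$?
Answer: $112$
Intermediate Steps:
$B - -133 = -21 - -133 = -21 + 133 = 112$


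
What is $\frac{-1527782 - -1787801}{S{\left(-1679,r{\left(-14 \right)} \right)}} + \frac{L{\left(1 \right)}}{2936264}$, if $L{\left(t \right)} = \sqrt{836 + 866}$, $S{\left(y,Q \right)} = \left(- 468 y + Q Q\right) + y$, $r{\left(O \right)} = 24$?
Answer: $\frac{260019}{784669} + \frac{\sqrt{1702}}{2936264} \approx 0.33139$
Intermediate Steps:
$S{\left(y,Q \right)} = Q^{2} - 467 y$ ($S{\left(y,Q \right)} = \left(- 468 y + Q^{2}\right) + y = \left(Q^{2} - 468 y\right) + y = Q^{2} - 467 y$)
$L{\left(t \right)} = \sqrt{1702}$
$\frac{-1527782 - -1787801}{S{\left(-1679,r{\left(-14 \right)} \right)}} + \frac{L{\left(1 \right)}}{2936264} = \frac{-1527782 - -1787801}{24^{2} - -784093} + \frac{\sqrt{1702}}{2936264} = \frac{-1527782 + 1787801}{576 + 784093} + \sqrt{1702} \cdot \frac{1}{2936264} = \frac{260019}{784669} + \frac{\sqrt{1702}}{2936264}$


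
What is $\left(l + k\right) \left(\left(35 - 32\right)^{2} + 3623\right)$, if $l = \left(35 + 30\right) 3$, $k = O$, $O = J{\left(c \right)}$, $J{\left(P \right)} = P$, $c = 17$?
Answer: $769984$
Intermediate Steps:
$O = 17$
$k = 17$
$l = 195$ ($l = 65 \cdot 3 = 195$)
$\left(l + k\right) \left(\left(35 - 32\right)^{2} + 3623\right) = \left(195 + 17\right) \left(\left(35 - 32\right)^{2} + 3623\right) = 212 \left(3^{2} + 3623\right) = 212 \left(9 + 3623\right) = 212 \cdot 3632 = 769984$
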